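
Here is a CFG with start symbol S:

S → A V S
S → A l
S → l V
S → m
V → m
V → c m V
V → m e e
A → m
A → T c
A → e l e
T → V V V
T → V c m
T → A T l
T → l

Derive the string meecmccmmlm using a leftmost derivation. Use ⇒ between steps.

S⇒AVS⇒TcVS⇒VcmcVS⇒meecmcVS⇒meecmccmVS⇒meecmccmmS⇒meecmccmmlV⇒meecmccmmlm

S ⇒ AVS   [S → A V S]
AVS ⇒ TcVS   [A → T c]
TcVS ⇒ VcmcVS   [T → V c m]
VcmcVS ⇒ meecmcVS   [V → m e e]
meecmcVS ⇒ meecmccmVS   [V → c m V]
meecmccmVS ⇒ meecmccmmS   [V → m]
meecmccmmS ⇒ meecmccmmlV   [S → l V]
meecmccmmlV ⇒ meecmccmmlm   [V → m]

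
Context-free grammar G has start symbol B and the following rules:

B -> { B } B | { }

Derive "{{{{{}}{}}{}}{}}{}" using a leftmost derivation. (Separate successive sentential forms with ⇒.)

B ⇒ {B}B   [B -> { B } B]
{B}B ⇒ {{B}B}B   [B -> { B } B]
{{B}B}B ⇒ {{{B}B}B}B   [B -> { B } B]
{{{B}B}B}B ⇒ {{{{B}B}B}B}B   [B -> { B } B]
{{{{B}B}B}B}B ⇒ {{{{{}}B}B}B}B   [B -> { }]
{{{{{}}B}B}B}B ⇒ {{{{{}}{}}B}B}B   [B -> { }]
{{{{{}}{}}B}B}B ⇒ {{{{{}}{}}{}}B}B   [B -> { }]
{{{{{}}{}}{}}B}B ⇒ {{{{{}}{}}{}}{}}B   [B -> { }]
{{{{{}}{}}{}}{}}B ⇒ {{{{{}}{}}{}}{}}{}   [B -> { }]

B⇒{B}B⇒{{B}B}B⇒{{{B}B}B}B⇒{{{{B}B}B}B}B⇒{{{{{}}B}B}B}B⇒{{{{{}}{}}B}B}B⇒{{{{{}}{}}{}}B}B⇒{{{{{}}{}}{}}{}}B⇒{{{{{}}{}}{}}{}}{}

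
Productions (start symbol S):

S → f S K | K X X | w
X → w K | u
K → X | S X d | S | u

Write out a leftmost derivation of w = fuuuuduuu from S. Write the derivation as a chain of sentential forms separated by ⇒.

S⇒fSK⇒fKXXK⇒fSXdXXK⇒fKXXXdXXK⇒fXXXXdXXK⇒fuXXXdXXK⇒fuuXXdXXK⇒fuuuXdXXK⇒fuuuudXXK⇒fuuuuduXK⇒fuuuuduuK⇒fuuuuduuu

S ⇒ fSK   [S → f S K]
fSK ⇒ fKXXK   [S → K X X]
fKXXK ⇒ fSXdXXK   [K → S X d]
fSXdXXK ⇒ fKXXXdXXK   [S → K X X]
fKXXXdXXK ⇒ fXXXXdXXK   [K → X]
fXXXXdXXK ⇒ fuXXXdXXK   [X → u]
fuXXXdXXK ⇒ fuuXXdXXK   [X → u]
fuuXXdXXK ⇒ fuuuXdXXK   [X → u]
fuuuXdXXK ⇒ fuuuudXXK   [X → u]
fuuuudXXK ⇒ fuuuuduXK   [X → u]
fuuuuduXK ⇒ fuuuuduuK   [X → u]
fuuuuduuK ⇒ fuuuuduuu   [K → u]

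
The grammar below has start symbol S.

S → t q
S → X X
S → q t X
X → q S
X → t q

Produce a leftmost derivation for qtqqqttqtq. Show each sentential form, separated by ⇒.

S ⇒ XX ⇒ qSX ⇒ qXXX ⇒ qtqXX ⇒ qtqqSX ⇒ qtqqqtXX ⇒ qtqqqttqX ⇒ qtqqqttqtq

S ⇒ XX   [S → X X]
XX ⇒ qSX   [X → q S]
qSX ⇒ qXXX   [S → X X]
qXXX ⇒ qtqXX   [X → t q]
qtqXX ⇒ qtqqSX   [X → q S]
qtqqSX ⇒ qtqqqtXX   [S → q t X]
qtqqqtXX ⇒ qtqqqttqX   [X → t q]
qtqqqttqX ⇒ qtqqqttqtq   [X → t q]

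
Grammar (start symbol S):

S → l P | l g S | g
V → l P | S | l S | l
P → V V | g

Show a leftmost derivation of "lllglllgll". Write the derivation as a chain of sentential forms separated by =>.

S=>lP=>lVV=>lSV=>llPV=>llVVV=>llSVV=>lllgSVV=>lllglPVV=>lllglVVVV=>lllgllVVV=>lllglllSVV=>lllglllgVV=>lllglllglV=>lllglllgll

S => lP   [S → l P]
lP => lVV   [P → V V]
lVV => lSV   [V → S]
lSV => llPV   [S → l P]
llPV => llVVV   [P → V V]
llVVV => llSVV   [V → S]
llSVV => lllgSVV   [S → l g S]
lllgSVV => lllglPVV   [S → l P]
lllglPVV => lllglVVVV   [P → V V]
lllglVVVV => lllgllVVV   [V → l]
lllgllVVV => lllglllSVV   [V → l S]
lllglllSVV => lllglllgVV   [S → g]
lllglllgVV => lllglllglV   [V → l]
lllglllglV => lllglllgll   [V → l]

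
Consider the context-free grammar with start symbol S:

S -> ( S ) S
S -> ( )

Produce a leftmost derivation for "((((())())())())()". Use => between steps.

S => (S)S => ((S)S)S => (((S)S)S)S => ((((S)S)S)S)S => ((((())S)S)S)S => ((((())())S)S)S => ((((())())())S)S => ((((())())())())S => ((((())())())())()

S => (S)S   [S -> ( S ) S]
(S)S => ((S)S)S   [S -> ( S ) S]
((S)S)S => (((S)S)S)S   [S -> ( S ) S]
(((S)S)S)S => ((((S)S)S)S)S   [S -> ( S ) S]
((((S)S)S)S)S => ((((())S)S)S)S   [S -> ( )]
((((())S)S)S)S => ((((())())S)S)S   [S -> ( )]
((((())())S)S)S => ((((())())())S)S   [S -> ( )]
((((())())())S)S => ((((())())())())S   [S -> ( )]
((((())())())())S => ((((())())())())()   [S -> ( )]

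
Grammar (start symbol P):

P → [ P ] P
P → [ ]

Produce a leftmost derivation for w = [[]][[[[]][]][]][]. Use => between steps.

P => [P]P => [[]]P => [[]][P]P => [[]][[P]P]P => [[]][[[P]P]P]P => [[]][[[[]]P]P]P => [[]][[[[]][]]P]P => [[]][[[[]][]][]]P => [[]][[[[]][]][]][]

P => [P]P   [P → [ P ] P]
[P]P => [[]]P   [P → [ ]]
[[]]P => [[]][P]P   [P → [ P ] P]
[[]][P]P => [[]][[P]P]P   [P → [ P ] P]
[[]][[P]P]P => [[]][[[P]P]P]P   [P → [ P ] P]
[[]][[[P]P]P]P => [[]][[[[]]P]P]P   [P → [ ]]
[[]][[[[]]P]P]P => [[]][[[[]][]]P]P   [P → [ ]]
[[]][[[[]][]]P]P => [[]][[[[]][]][]]P   [P → [ ]]
[[]][[[[]][]][]]P => [[]][[[[]][]][]][]   [P → [ ]]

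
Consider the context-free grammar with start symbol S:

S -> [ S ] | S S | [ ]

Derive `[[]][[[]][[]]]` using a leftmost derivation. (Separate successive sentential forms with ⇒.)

S ⇒ SS   [S -> S S]
SS ⇒ [S]S   [S -> [ S ]]
[S]S ⇒ [[]]S   [S -> [ ]]
[[]]S ⇒ [[]][S]   [S -> [ S ]]
[[]][S] ⇒ [[]][SS]   [S -> S S]
[[]][SS] ⇒ [[]][[S]S]   [S -> [ S ]]
[[]][[S]S] ⇒ [[]][[[]]S]   [S -> [ ]]
[[]][[[]]S] ⇒ [[]][[[]][S]]   [S -> [ S ]]
[[]][[[]][S]] ⇒ [[]][[[]][[]]]   [S -> [ ]]

S ⇒ SS ⇒ [S]S ⇒ [[]]S ⇒ [[]][S] ⇒ [[]][SS] ⇒ [[]][[S]S] ⇒ [[]][[[]]S] ⇒ [[]][[[]][S]] ⇒ [[]][[[]][[]]]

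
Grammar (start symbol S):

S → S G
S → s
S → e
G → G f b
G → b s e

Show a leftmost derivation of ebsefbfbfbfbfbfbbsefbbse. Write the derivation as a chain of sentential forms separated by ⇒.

S⇒SG⇒SGG⇒SGGG⇒eGGG⇒eGfbGG⇒eGfbfbGG⇒eGfbfbfbGG⇒eGfbfbfbfbGG⇒eGfbfbfbfbfbGG⇒eGfbfbfbfbfbfbGG⇒ebsefbfbfbfbfbfbGG⇒ebsefbfbfbfbfbfbGfbG⇒ebsefbfbfbfbfbfbbsefbG⇒ebsefbfbfbfbfbfbbsefbbse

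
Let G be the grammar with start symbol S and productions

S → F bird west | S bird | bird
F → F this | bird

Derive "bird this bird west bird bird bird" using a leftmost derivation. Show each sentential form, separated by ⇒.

S ⇒ S bird ⇒ S bird bird ⇒ S bird bird bird ⇒ F bird west bird bird bird ⇒ F this bird west bird bird bird ⇒ bird this bird west bird bird bird

S ⇒ S bird   [S → S bird]
S bird ⇒ S bird bird   [S → S bird]
S bird bird ⇒ S bird bird bird   [S → S bird]
S bird bird bird ⇒ F bird west bird bird bird   [S → F bird west]
F bird west bird bird bird ⇒ F this bird west bird bird bird   [F → F this]
F this bird west bird bird bird ⇒ bird this bird west bird bird bird   [F → bird]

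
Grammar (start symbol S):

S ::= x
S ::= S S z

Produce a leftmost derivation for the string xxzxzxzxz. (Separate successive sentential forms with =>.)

S=>SSz=>SSzSz=>SSzSzSz=>SSzSzSzSz=>xSzSzSzSz=>xxzSzSzSz=>xxzxzSzSz=>xxzxzxzSz=>xxzxzxzxz

S => SSz   [S ::= S S z]
SSz => SSzSz   [S ::= S S z]
SSzSz => SSzSzSz   [S ::= S S z]
SSzSzSz => SSzSzSzSz   [S ::= S S z]
SSzSzSzSz => xSzSzSzSz   [S ::= x]
xSzSzSzSz => xxzSzSzSz   [S ::= x]
xxzSzSzSz => xxzxzSzSz   [S ::= x]
xxzxzSzSz => xxzxzxzSz   [S ::= x]
xxzxzxzSz => xxzxzxzxz   [S ::= x]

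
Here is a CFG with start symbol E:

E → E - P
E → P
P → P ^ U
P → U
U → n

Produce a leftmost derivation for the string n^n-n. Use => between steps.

E => E-P   [E → E - P]
E-P => P-P   [E → P]
P-P => P^U-P   [P → P ^ U]
P^U-P => U^U-P   [P → U]
U^U-P => n^U-P   [U → n]
n^U-P => n^n-P   [U → n]
n^n-P => n^n-U   [P → U]
n^n-U => n^n-n   [U → n]

E => E-P => P-P => P^U-P => U^U-P => n^U-P => n^n-P => n^n-U => n^n-n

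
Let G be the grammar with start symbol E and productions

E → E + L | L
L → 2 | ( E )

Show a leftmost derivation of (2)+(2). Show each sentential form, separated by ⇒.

E ⇒ E+L ⇒ L+L ⇒ (E)+L ⇒ (L)+L ⇒ (2)+L ⇒ (2)+(E) ⇒ (2)+(L) ⇒ (2)+(2)

E ⇒ E+L   [E → E + L]
E+L ⇒ L+L   [E → L]
L+L ⇒ (E)+L   [L → ( E )]
(E)+L ⇒ (L)+L   [E → L]
(L)+L ⇒ (2)+L   [L → 2]
(2)+L ⇒ (2)+(E)   [L → ( E )]
(2)+(E) ⇒ (2)+(L)   [E → L]
(2)+(L) ⇒ (2)+(2)   [L → 2]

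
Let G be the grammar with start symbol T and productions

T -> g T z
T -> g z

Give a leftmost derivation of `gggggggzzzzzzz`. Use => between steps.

T => gTz => ggTzz => gggTzzz => ggggTzzzz => gggggTzzzzz => ggggggTzzzzzz => gggggggzzzzzzz

T => gTz   [T -> g T z]
gTz => ggTzz   [T -> g T z]
ggTzz => gggTzzz   [T -> g T z]
gggTzzz => ggggTzzzz   [T -> g T z]
ggggTzzzz => gggggTzzzzz   [T -> g T z]
gggggTzzzzz => ggggggTzzzzzz   [T -> g T z]
ggggggTzzzzzz => gggggggzzzzzzz   [T -> g z]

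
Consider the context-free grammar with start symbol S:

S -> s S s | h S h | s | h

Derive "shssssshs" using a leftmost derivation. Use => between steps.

S => sSs   [S -> s S s]
sSs => shShs   [S -> h S h]
shShs => shsSshs   [S -> s S s]
shsSshs => shssSsshs   [S -> s S s]
shssSsshs => shssssshs   [S -> s]

S => sSs => shShs => shsSshs => shssSsshs => shssssshs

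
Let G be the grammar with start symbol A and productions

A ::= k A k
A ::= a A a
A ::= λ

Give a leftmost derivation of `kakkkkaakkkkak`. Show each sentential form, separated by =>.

A => kAk   [A ::= k A k]
kAk => kaAak   [A ::= a A a]
kaAak => kakAkak   [A ::= k A k]
kakAkak => kakkAkkak   [A ::= k A k]
kakkAkkak => kakkkAkkkak   [A ::= k A k]
kakkkAkkkak => kakkkkAkkkkak   [A ::= k A k]
kakkkkAkkkkak => kakkkkaAakkkkak   [A ::= a A a]
kakkkkaAakkkkak => kakkkkaakkkkak   [A ::= λ]

A => kAk => kaAak => kakAkak => kakkAkkak => kakkkAkkkak => kakkkkAkkkkak => kakkkkaAakkkkak => kakkkkaakkkkak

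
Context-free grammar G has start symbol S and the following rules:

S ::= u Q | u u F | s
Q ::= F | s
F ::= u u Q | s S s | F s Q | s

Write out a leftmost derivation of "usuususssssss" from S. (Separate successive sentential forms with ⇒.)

S ⇒ uQ ⇒ uF ⇒ uFsQ ⇒ usSssQ ⇒ usuuFssQ ⇒ usuuFsQssQ ⇒ usuusSssQssQ ⇒ usuusuQssQssQ ⇒ usuusuFssQssQ ⇒ usuususssQssQ ⇒ usuusussssssQ ⇒ usuususssssss

S ⇒ uQ   [S ::= u Q]
uQ ⇒ uF   [Q ::= F]
uF ⇒ uFsQ   [F ::= F s Q]
uFsQ ⇒ usSssQ   [F ::= s S s]
usSssQ ⇒ usuuFssQ   [S ::= u u F]
usuuFssQ ⇒ usuuFsQssQ   [F ::= F s Q]
usuuFsQssQ ⇒ usuusSssQssQ   [F ::= s S s]
usuusSssQssQ ⇒ usuusuQssQssQ   [S ::= u Q]
usuusuQssQssQ ⇒ usuusuFssQssQ   [Q ::= F]
usuusuFssQssQ ⇒ usuususssQssQ   [F ::= s]
usuususssQssQ ⇒ usuusussssssQ   [Q ::= s]
usuusussssssQ ⇒ usuususssssss   [Q ::= s]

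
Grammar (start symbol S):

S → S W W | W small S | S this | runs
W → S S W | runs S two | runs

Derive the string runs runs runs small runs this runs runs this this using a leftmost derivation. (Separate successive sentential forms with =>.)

S => S this => S this this => S W W this this => S this W W this this => W small S this W W this this => S S W small S this W W this this => runs S W small S this W W this this => runs runs W small S this W W this this => runs runs runs small S this W W this this => runs runs runs small runs this W W this this => runs runs runs small runs this runs W this this => runs runs runs small runs this runs runs this this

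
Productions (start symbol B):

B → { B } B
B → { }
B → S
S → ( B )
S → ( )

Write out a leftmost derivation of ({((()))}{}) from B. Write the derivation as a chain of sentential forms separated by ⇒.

B ⇒ S   [B → S]
S ⇒ (B)   [S → ( B )]
(B) ⇒ ({B}B)   [B → { B } B]
({B}B) ⇒ ({S}B)   [B → S]
({S}B) ⇒ ({(B)}B)   [S → ( B )]
({(B)}B) ⇒ ({(S)}B)   [B → S]
({(S)}B) ⇒ ({((B))}B)   [S → ( B )]
({((B))}B) ⇒ ({((S))}B)   [B → S]
({((S))}B) ⇒ ({((()))}B)   [S → ( )]
({((()))}B) ⇒ ({((()))}{})   [B → { }]

B⇒S⇒(B)⇒({B}B)⇒({S}B)⇒({(B)}B)⇒({(S)}B)⇒({((B))}B)⇒({((S))}B)⇒({((()))}B)⇒({((()))}{})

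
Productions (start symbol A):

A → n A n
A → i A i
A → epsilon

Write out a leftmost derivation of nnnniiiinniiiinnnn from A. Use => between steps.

A => nAn => nnAnn => nnnAnnn => nnnnAnnnn => nnnniAinnnn => nnnniiAiinnnn => nnnniiiAiiinnnn => nnnniiiiAiiiinnnn => nnnniiiinAniiiinnnn => nnnniiiinniiiinnnn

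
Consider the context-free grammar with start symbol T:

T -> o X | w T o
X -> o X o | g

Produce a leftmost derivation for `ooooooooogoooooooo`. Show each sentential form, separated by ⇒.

T ⇒ oX   [T -> o X]
oX ⇒ ooXo   [X -> o X o]
ooXo ⇒ oooXoo   [X -> o X o]
oooXoo ⇒ ooooXooo   [X -> o X o]
ooooXooo ⇒ oooooXoooo   [X -> o X o]
oooooXoooo ⇒ ooooooXooooo   [X -> o X o]
ooooooXooooo ⇒ oooooooXoooooo   [X -> o X o]
oooooooXoooooo ⇒ ooooooooXooooooo   [X -> o X o]
ooooooooXooooooo ⇒ oooooooooXoooooooo   [X -> o X o]
oooooooooXoooooooo ⇒ ooooooooogoooooooo   [X -> g]

T ⇒ oX ⇒ ooXo ⇒ oooXoo ⇒ ooooXooo ⇒ oooooXoooo ⇒ ooooooXooooo ⇒ oooooooXoooooo ⇒ ooooooooXooooooo ⇒ oooooooooXoooooooo ⇒ ooooooooogoooooooo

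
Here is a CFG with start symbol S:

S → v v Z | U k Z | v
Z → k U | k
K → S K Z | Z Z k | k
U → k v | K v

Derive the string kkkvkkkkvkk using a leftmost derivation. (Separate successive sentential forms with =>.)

S => UkZ => KvkZ => SKZvkZ => UkZKZvkZ => KvkZKZvkZ => ZZkvkZKZvkZ => kZkvkZKZvkZ => kkkvkZKZvkZ => kkkvkkKZvkZ => kkkvkkkZvkZ => kkkvkkkkvkZ => kkkvkkkkvkk

S => UkZ   [S → U k Z]
UkZ => KvkZ   [U → K v]
KvkZ => SKZvkZ   [K → S K Z]
SKZvkZ => UkZKZvkZ   [S → U k Z]
UkZKZvkZ => KvkZKZvkZ   [U → K v]
KvkZKZvkZ => ZZkvkZKZvkZ   [K → Z Z k]
ZZkvkZKZvkZ => kZkvkZKZvkZ   [Z → k]
kZkvkZKZvkZ => kkkvkZKZvkZ   [Z → k]
kkkvkZKZvkZ => kkkvkkKZvkZ   [Z → k]
kkkvkkKZvkZ => kkkvkkkZvkZ   [K → k]
kkkvkkkZvkZ => kkkvkkkkvkZ   [Z → k]
kkkvkkkkvkZ => kkkvkkkkvkk   [Z → k]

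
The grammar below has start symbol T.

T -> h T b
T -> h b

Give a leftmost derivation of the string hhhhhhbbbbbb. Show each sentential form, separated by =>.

T=>hTb=>hhTbb=>hhhTbbb=>hhhhTbbbb=>hhhhhTbbbbb=>hhhhhhbbbbbb

T => hTb   [T -> h T b]
hTb => hhTbb   [T -> h T b]
hhTbb => hhhTbbb   [T -> h T b]
hhhTbbb => hhhhTbbbb   [T -> h T b]
hhhhTbbbb => hhhhhTbbbbb   [T -> h T b]
hhhhhTbbbbb => hhhhhhbbbbbb   [T -> h b]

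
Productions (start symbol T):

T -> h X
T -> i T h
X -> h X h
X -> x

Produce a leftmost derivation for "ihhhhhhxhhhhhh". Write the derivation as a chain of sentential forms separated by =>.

T => iTh   [T -> i T h]
iTh => ihXh   [T -> h X]
ihXh => ihhXhh   [X -> h X h]
ihhXhh => ihhhXhhh   [X -> h X h]
ihhhXhhh => ihhhhXhhhh   [X -> h X h]
ihhhhXhhhh => ihhhhhXhhhhh   [X -> h X h]
ihhhhhXhhhhh => ihhhhhhXhhhhhh   [X -> h X h]
ihhhhhhXhhhhhh => ihhhhhhxhhhhhh   [X -> x]

T => iTh => ihXh => ihhXhh => ihhhXhhh => ihhhhXhhhh => ihhhhhXhhhhh => ihhhhhhXhhhhhh => ihhhhhhxhhhhhh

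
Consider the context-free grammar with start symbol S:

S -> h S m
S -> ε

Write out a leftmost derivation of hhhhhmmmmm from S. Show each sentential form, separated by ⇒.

S⇒hSm⇒hhSmm⇒hhhSmmm⇒hhhhSmmmm⇒hhhhhSmmmmm⇒hhhhhmmmmm

S ⇒ hSm   [S -> h S m]
hSm ⇒ hhSmm   [S -> h S m]
hhSmm ⇒ hhhSmmm   [S -> h S m]
hhhSmmm ⇒ hhhhSmmmm   [S -> h S m]
hhhhSmmmm ⇒ hhhhhSmmmmm   [S -> h S m]
hhhhhSmmmmm ⇒ hhhhhmmmmm   [S -> ε]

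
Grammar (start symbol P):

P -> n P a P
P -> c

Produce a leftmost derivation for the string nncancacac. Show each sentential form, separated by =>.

P=>nPaP=>nnPaPaP=>nncaPaP=>nncanPaPaP=>nncancaPaP=>nncancacaP=>nncancacac

P => nPaP   [P -> n P a P]
nPaP => nnPaPaP   [P -> n P a P]
nnPaPaP => nncaPaP   [P -> c]
nncaPaP => nncanPaPaP   [P -> n P a P]
nncanPaPaP => nncancaPaP   [P -> c]
nncancaPaP => nncancacaP   [P -> c]
nncancacaP => nncancacac   [P -> c]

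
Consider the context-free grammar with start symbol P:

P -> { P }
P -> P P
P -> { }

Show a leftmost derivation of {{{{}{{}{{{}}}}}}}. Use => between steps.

P => {P} => {{P}} => {{{P}}} => {{{PP}}} => {{{{}P}}} => {{{{}{P}}}} => {{{{}{PP}}}} => {{{{}{{}P}}}} => {{{{}{{}{P}}}}} => {{{{}{{}{{P}}}}}} => {{{{}{{}{{{}}}}}}}

P => {P}   [P -> { P }]
{P} => {{P}}   [P -> { P }]
{{P}} => {{{P}}}   [P -> { P }]
{{{P}}} => {{{PP}}}   [P -> P P]
{{{PP}}} => {{{{}P}}}   [P -> { }]
{{{{}P}}} => {{{{}{P}}}}   [P -> { P }]
{{{{}{P}}}} => {{{{}{PP}}}}   [P -> P P]
{{{{}{PP}}}} => {{{{}{{}P}}}}   [P -> { }]
{{{{}{{}P}}}} => {{{{}{{}{P}}}}}   [P -> { P }]
{{{{}{{}{P}}}}} => {{{{}{{}{{P}}}}}}   [P -> { P }]
{{{{}{{}{{P}}}}}} => {{{{}{{}{{{}}}}}}}   [P -> { }]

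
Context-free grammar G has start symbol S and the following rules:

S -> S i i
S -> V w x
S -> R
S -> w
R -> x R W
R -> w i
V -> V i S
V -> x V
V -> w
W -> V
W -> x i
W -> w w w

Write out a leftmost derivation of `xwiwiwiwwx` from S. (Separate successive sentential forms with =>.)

S=>Vwx=>ViSwx=>xViSwx=>xViSiSwx=>xViSiSiSwx=>xwiSiSiSwx=>xwiwiSiSwx=>xwiwiwiSwx=>xwiwiwiwwx

S => Vwx   [S -> V w x]
Vwx => ViSwx   [V -> V i S]
ViSwx => xViSwx   [V -> x V]
xViSwx => xViSiSwx   [V -> V i S]
xViSiSwx => xViSiSiSwx   [V -> V i S]
xViSiSiSwx => xwiSiSiSwx   [V -> w]
xwiSiSiSwx => xwiwiSiSwx   [S -> w]
xwiwiSiSwx => xwiwiwiSwx   [S -> w]
xwiwiwiSwx => xwiwiwiwwx   [S -> w]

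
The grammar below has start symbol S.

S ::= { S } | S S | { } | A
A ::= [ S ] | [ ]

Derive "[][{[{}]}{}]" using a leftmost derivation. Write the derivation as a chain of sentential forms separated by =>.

S=>SS=>AS=>[]S=>[]A=>[][S]=>[][SS]=>[][{S}S]=>[][{A}S]=>[][{[S]}S]=>[][{[{}]}S]=>[][{[{}]}{}]

S => SS   [S ::= S S]
SS => AS   [S ::= A]
AS => []S   [A ::= [ ]]
[]S => []A   [S ::= A]
[]A => [][S]   [A ::= [ S ]]
[][S] => [][SS]   [S ::= S S]
[][SS] => [][{S}S]   [S ::= { S }]
[][{S}S] => [][{A}S]   [S ::= A]
[][{A}S] => [][{[S]}S]   [A ::= [ S ]]
[][{[S]}S] => [][{[{}]}S]   [S ::= { }]
[][{[{}]}S] => [][{[{}]}{}]   [S ::= { }]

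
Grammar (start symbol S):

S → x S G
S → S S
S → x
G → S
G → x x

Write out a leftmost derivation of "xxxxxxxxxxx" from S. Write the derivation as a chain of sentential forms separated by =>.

S => xSG   [S → x S G]
xSG => xSSG   [S → S S]
xSSG => xxSG   [S → x]
xxSG => xxxSGG   [S → x S G]
xxxSGG => xxxxSGGG   [S → x S G]
xxxxSGGG => xxxxxGGG   [S → x]
xxxxxGGG => xxxxxxxGG   [G → x x]
xxxxxxxGG => xxxxxxxxxG   [G → x x]
xxxxxxxxxG => xxxxxxxxxxx   [G → x x]

S => xSG => xSSG => xxSG => xxxSGG => xxxxSGGG => xxxxxGGG => xxxxxxxGG => xxxxxxxxxG => xxxxxxxxxxx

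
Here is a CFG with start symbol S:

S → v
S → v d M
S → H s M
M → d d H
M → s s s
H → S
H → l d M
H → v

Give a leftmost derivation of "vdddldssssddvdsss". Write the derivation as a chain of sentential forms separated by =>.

S => vdM => vdddH => vdddS => vdddHsM => vdddldMsM => vdddldssssM => vdddldssssddH => vdddldssssddS => vdddldssssddvdM => vdddldssssddvdsss

S => vdM   [S → v d M]
vdM => vdddH   [M → d d H]
vdddH => vdddS   [H → S]
vdddS => vdddHsM   [S → H s M]
vdddHsM => vdddldMsM   [H → l d M]
vdddldMsM => vdddldssssM   [M → s s s]
vdddldssssM => vdddldssssddH   [M → d d H]
vdddldssssddH => vdddldssssddS   [H → S]
vdddldssssddS => vdddldssssddvdM   [S → v d M]
vdddldssssddvdM => vdddldssssddvdsss   [M → s s s]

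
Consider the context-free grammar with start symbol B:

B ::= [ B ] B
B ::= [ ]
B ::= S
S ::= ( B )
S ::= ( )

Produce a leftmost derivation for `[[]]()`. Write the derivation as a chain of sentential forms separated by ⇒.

B ⇒ [B]B   [B ::= [ B ] B]
[B]B ⇒ [[]]B   [B ::= [ ]]
[[]]B ⇒ [[]]S   [B ::= S]
[[]]S ⇒ [[]]()   [S ::= ( )]

B ⇒ [B]B ⇒ [[]]B ⇒ [[]]S ⇒ [[]]()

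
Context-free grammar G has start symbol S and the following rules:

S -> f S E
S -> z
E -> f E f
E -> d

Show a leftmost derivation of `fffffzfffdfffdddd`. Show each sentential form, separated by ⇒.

S⇒fSE⇒ffSEE⇒fffSEEE⇒ffffSEEEE⇒fffffSEEEEE⇒fffffzEEEEE⇒fffffzfEfEEEE⇒fffffzffEffEEEE⇒fffffzfffEfffEEEE⇒fffffzfffdfffEEEE⇒fffffzfffdfffdEEE⇒fffffzfffdfffddEE⇒fffffzfffdfffdddE⇒fffffzfffdfffdddd

S ⇒ fSE   [S -> f S E]
fSE ⇒ ffSEE   [S -> f S E]
ffSEE ⇒ fffSEEE   [S -> f S E]
fffSEEE ⇒ ffffSEEEE   [S -> f S E]
ffffSEEEE ⇒ fffffSEEEEE   [S -> f S E]
fffffSEEEEE ⇒ fffffzEEEEE   [S -> z]
fffffzEEEEE ⇒ fffffzfEfEEEE   [E -> f E f]
fffffzfEfEEEE ⇒ fffffzffEffEEEE   [E -> f E f]
fffffzffEffEEEE ⇒ fffffzfffEfffEEEE   [E -> f E f]
fffffzfffEfffEEEE ⇒ fffffzfffdfffEEEE   [E -> d]
fffffzfffdfffEEEE ⇒ fffffzfffdfffdEEE   [E -> d]
fffffzfffdfffdEEE ⇒ fffffzfffdfffddEE   [E -> d]
fffffzfffdfffddEE ⇒ fffffzfffdfffdddE   [E -> d]
fffffzfffdfffdddE ⇒ fffffzfffdfffdddd   [E -> d]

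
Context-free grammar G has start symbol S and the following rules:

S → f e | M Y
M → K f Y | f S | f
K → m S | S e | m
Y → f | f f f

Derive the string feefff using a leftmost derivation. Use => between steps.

S => MY => KfYY => SefYY => feefYY => feeffY => feefff

S => MY   [S → M Y]
MY => KfYY   [M → K f Y]
KfYY => SefYY   [K → S e]
SefYY => feefYY   [S → f e]
feefYY => feeffY   [Y → f]
feeffY => feefff   [Y → f]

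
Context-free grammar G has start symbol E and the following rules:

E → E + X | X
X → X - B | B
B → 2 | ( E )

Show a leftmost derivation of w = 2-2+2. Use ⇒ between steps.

E⇒E+X⇒X+X⇒X-B+X⇒B-B+X⇒2-B+X⇒2-2+X⇒2-2+B⇒2-2+2

E ⇒ E+X   [E → E + X]
E+X ⇒ X+X   [E → X]
X+X ⇒ X-B+X   [X → X - B]
X-B+X ⇒ B-B+X   [X → B]
B-B+X ⇒ 2-B+X   [B → 2]
2-B+X ⇒ 2-2+X   [B → 2]
2-2+X ⇒ 2-2+B   [X → B]
2-2+B ⇒ 2-2+2   [B → 2]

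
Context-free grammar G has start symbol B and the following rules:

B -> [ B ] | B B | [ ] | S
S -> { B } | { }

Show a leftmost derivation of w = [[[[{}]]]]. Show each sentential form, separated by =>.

B => [B] => [[B]] => [[[B]]] => [[[[B]]]] => [[[[S]]]] => [[[[{}]]]]

B => [B]   [B -> [ B ]]
[B] => [[B]]   [B -> [ B ]]
[[B]] => [[[B]]]   [B -> [ B ]]
[[[B]]] => [[[[B]]]]   [B -> [ B ]]
[[[[B]]]] => [[[[S]]]]   [B -> S]
[[[[S]]]] => [[[[{}]]]]   [S -> { }]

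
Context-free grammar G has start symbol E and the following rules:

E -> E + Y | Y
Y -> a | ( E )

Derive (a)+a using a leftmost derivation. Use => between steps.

E=>E+Y=>Y+Y=>(E)+Y=>(Y)+Y=>(a)+Y=>(a)+a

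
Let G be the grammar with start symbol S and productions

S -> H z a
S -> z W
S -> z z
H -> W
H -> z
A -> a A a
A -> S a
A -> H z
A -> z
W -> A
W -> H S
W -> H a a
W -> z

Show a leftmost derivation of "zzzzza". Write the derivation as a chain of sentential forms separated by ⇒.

S ⇒ zW   [S -> z W]
zW ⇒ zA   [W -> A]
zA ⇒ zSa   [A -> S a]
zSa ⇒ zzWa   [S -> z W]
zzWa ⇒ zzHSa   [W -> H S]
zzHSa ⇒ zzzSa   [H -> z]
zzzSa ⇒ zzzzza   [S -> z z]

S ⇒ zW ⇒ zA ⇒ zSa ⇒ zzWa ⇒ zzHSa ⇒ zzzSa ⇒ zzzzza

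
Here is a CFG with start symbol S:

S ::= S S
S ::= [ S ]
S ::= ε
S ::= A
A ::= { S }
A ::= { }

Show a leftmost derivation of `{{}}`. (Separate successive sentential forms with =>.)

S => SS => AS => {S}S => {A}S => {{S}}S => {{}}S => {{}}

S => SS   [S ::= S S]
SS => AS   [S ::= A]
AS => {S}S   [A ::= { S }]
{S}S => {A}S   [S ::= A]
{A}S => {{S}}S   [A ::= { S }]
{{S}}S => {{}}S   [S ::= ε]
{{}}S => {{}}   [S ::= ε]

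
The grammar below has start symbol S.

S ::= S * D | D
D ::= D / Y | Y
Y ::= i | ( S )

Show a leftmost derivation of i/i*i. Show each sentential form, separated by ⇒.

S ⇒ S*D ⇒ D*D ⇒ D/Y*D ⇒ Y/Y*D ⇒ i/Y*D ⇒ i/i*D ⇒ i/i*Y ⇒ i/i*i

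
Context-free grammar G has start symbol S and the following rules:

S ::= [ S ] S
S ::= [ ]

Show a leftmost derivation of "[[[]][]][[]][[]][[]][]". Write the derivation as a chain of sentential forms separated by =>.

S => [S]S   [S ::= [ S ] S]
[S]S => [[S]S]S   [S ::= [ S ] S]
[[S]S]S => [[[]]S]S   [S ::= [ ]]
[[[]]S]S => [[[]][]]S   [S ::= [ ]]
[[[]][]]S => [[[]][]][S]S   [S ::= [ S ] S]
[[[]][]][S]S => [[[]][]][[]]S   [S ::= [ ]]
[[[]][]][[]]S => [[[]][]][[]][S]S   [S ::= [ S ] S]
[[[]][]][[]][S]S => [[[]][]][[]][[]]S   [S ::= [ ]]
[[[]][]][[]][[]]S => [[[]][]][[]][[]][S]S   [S ::= [ S ] S]
[[[]][]][[]][[]][S]S => [[[]][]][[]][[]][[]]S   [S ::= [ ]]
[[[]][]][[]][[]][[]]S => [[[]][]][[]][[]][[]][]   [S ::= [ ]]

S => [S]S => [[S]S]S => [[[]]S]S => [[[]][]]S => [[[]][]][S]S => [[[]][]][[]]S => [[[]][]][[]][S]S => [[[]][]][[]][[]]S => [[[]][]][[]][[]][S]S => [[[]][]][[]][[]][[]]S => [[[]][]][[]][[]][[]][]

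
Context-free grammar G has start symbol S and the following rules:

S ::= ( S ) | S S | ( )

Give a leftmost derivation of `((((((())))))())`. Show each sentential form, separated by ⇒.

S ⇒ (S)   [S ::= ( S )]
(S) ⇒ (SS)   [S ::= S S]
(SS) ⇒ ((S)S)   [S ::= ( S )]
((S)S) ⇒ (((S))S)   [S ::= ( S )]
(((S))S) ⇒ ((((S)))S)   [S ::= ( S )]
((((S)))S) ⇒ (((((S))))S)   [S ::= ( S )]
(((((S))))S) ⇒ ((((((S)))))S)   [S ::= ( S )]
((((((S)))))S) ⇒ ((((((())))))S)   [S ::= ( )]
((((((())))))S) ⇒ ((((((())))))())   [S ::= ( )]

S⇒(S)⇒(SS)⇒((S)S)⇒(((S))S)⇒((((S)))S)⇒(((((S))))S)⇒((((((S)))))S)⇒((((((())))))S)⇒((((((())))))())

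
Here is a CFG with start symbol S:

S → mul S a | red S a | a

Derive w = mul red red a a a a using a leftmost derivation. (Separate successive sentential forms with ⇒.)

S ⇒ mul S a ⇒ mul red S a a ⇒ mul red red S a a a ⇒ mul red red a a a a

S ⇒ mul S a   [S → mul S a]
mul S a ⇒ mul red S a a   [S → red S a]
mul red S a a ⇒ mul red red S a a a   [S → red S a]
mul red red S a a a ⇒ mul red red a a a a   [S → a]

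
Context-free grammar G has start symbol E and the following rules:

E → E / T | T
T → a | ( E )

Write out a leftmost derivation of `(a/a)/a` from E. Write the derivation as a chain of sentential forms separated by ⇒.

E ⇒ E/T ⇒ T/T ⇒ (E)/T ⇒ (E/T)/T ⇒ (T/T)/T ⇒ (a/T)/T ⇒ (a/a)/T ⇒ (a/a)/a

E ⇒ E/T   [E → E / T]
E/T ⇒ T/T   [E → T]
T/T ⇒ (E)/T   [T → ( E )]
(E)/T ⇒ (E/T)/T   [E → E / T]
(E/T)/T ⇒ (T/T)/T   [E → T]
(T/T)/T ⇒ (a/T)/T   [T → a]
(a/T)/T ⇒ (a/a)/T   [T → a]
(a/a)/T ⇒ (a/a)/a   [T → a]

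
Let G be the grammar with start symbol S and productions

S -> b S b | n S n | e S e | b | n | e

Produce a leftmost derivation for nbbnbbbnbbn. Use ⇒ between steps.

S ⇒ nSn   [S -> n S n]
nSn ⇒ nbSbn   [S -> b S b]
nbSbn ⇒ nbbSbbn   [S -> b S b]
nbbSbbn ⇒ nbbnSnbbn   [S -> n S n]
nbbnSnbbn ⇒ nbbnbSbnbbn   [S -> b S b]
nbbnbSbnbbn ⇒ nbbnbbbnbbn   [S -> b]

S⇒nSn⇒nbSbn⇒nbbSbbn⇒nbbnSnbbn⇒nbbnbSbnbbn⇒nbbnbbbnbbn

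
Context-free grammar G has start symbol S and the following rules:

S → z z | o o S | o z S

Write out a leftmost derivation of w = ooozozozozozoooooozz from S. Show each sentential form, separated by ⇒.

S ⇒ ooS ⇒ ooozS ⇒ ooozozS ⇒ ooozozozS ⇒ ooozozozozS ⇒ ooozozozozozS ⇒ ooozozozozozooS ⇒ ooozozozozozooooS ⇒ ooozozozozozooooooS ⇒ ooozozozozozoooooozz

S ⇒ ooS   [S → o o S]
ooS ⇒ ooozS   [S → o z S]
ooozS ⇒ ooozozS   [S → o z S]
ooozozS ⇒ ooozozozS   [S → o z S]
ooozozozS ⇒ ooozozozozS   [S → o z S]
ooozozozozS ⇒ ooozozozozozS   [S → o z S]
ooozozozozozS ⇒ ooozozozozozooS   [S → o o S]
ooozozozozozooS ⇒ ooozozozozozooooS   [S → o o S]
ooozozozozozooooS ⇒ ooozozozozozooooooS   [S → o o S]
ooozozozozozooooooS ⇒ ooozozozozozoooooozz   [S → z z]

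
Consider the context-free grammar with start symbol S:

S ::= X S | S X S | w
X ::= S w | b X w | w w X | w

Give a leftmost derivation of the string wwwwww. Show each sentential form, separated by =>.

S => SXS => SXSXS => XSXSXS => wSXSXS => wwXSXS => wwwSXS => wwwwXS => wwwwwS => wwwwww

S => SXS   [S ::= S X S]
SXS => SXSXS   [S ::= S X S]
SXSXS => XSXSXS   [S ::= X S]
XSXSXS => wSXSXS   [X ::= w]
wSXSXS => wwXSXS   [S ::= w]
wwXSXS => wwwSXS   [X ::= w]
wwwSXS => wwwwXS   [S ::= w]
wwwwXS => wwwwwS   [X ::= w]
wwwwwS => wwwwww   [S ::= w]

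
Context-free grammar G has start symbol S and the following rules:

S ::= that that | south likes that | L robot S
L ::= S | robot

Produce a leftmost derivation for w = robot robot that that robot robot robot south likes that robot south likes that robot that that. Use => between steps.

S => L robot S => S robot S => L robot S robot S => robot robot S robot S => robot robot L robot S robot S => robot robot S robot S robot S => robot robot that that robot S robot S => robot robot that that robot L robot S robot S => robot robot that that robot robot robot S robot S => robot robot that that robot robot robot south likes that robot S => robot robot that that robot robot robot south likes that robot L robot S => robot robot that that robot robot robot south likes that robot S robot S => robot robot that that robot robot robot south likes that robot south likes that robot S => robot robot that that robot robot robot south likes that robot south likes that robot that that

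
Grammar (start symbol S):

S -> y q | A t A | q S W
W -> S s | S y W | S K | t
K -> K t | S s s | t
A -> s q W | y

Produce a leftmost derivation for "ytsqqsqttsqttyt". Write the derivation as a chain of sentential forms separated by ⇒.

S ⇒ AtA ⇒ ytA ⇒ ytsqW ⇒ ytsqSyW ⇒ ytsqqSWyW ⇒ ytsqqAtAWyW ⇒ ytsqqsqWtAWyW ⇒ ytsqqsqttAWyW ⇒ ytsqqsqttsqWWyW ⇒ ytsqqsqttsqtWyW ⇒ ytsqqsqttsqttyW ⇒ ytsqqsqttsqttyt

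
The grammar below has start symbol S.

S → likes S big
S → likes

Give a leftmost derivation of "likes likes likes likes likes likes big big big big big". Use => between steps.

S => likes S big => likes likes S big big => likes likes likes S big big big => likes likes likes likes S big big big big => likes likes likes likes likes S big big big big big => likes likes likes likes likes likes big big big big big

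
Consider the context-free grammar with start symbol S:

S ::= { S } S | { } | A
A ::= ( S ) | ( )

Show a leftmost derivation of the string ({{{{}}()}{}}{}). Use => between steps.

S => A => (S) => ({S}S) => ({{S}S}S) => ({{{S}S}S}S) => ({{{{}}S}S}S) => ({{{{}}A}S}S) => ({{{{}}()}S}S) => ({{{{}}()}{}}S) => ({{{{}}()}{}}{})

S => A   [S ::= A]
A => (S)   [A ::= ( S )]
(S) => ({S}S)   [S ::= { S } S]
({S}S) => ({{S}S}S)   [S ::= { S } S]
({{S}S}S) => ({{{S}S}S}S)   [S ::= { S } S]
({{{S}S}S}S) => ({{{{}}S}S}S)   [S ::= { }]
({{{{}}S}S}S) => ({{{{}}A}S}S)   [S ::= A]
({{{{}}A}S}S) => ({{{{}}()}S}S)   [A ::= ( )]
({{{{}}()}S}S) => ({{{{}}()}{}}S)   [S ::= { }]
({{{{}}()}{}}S) => ({{{{}}()}{}}{})   [S ::= { }]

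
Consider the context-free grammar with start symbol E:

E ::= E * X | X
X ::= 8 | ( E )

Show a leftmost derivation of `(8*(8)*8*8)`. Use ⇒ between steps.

E ⇒ X   [E ::= X]
X ⇒ (E)   [X ::= ( E )]
(E) ⇒ (E*X)   [E ::= E * X]
(E*X) ⇒ (E*X*X)   [E ::= E * X]
(E*X*X) ⇒ (E*X*X*X)   [E ::= E * X]
(E*X*X*X) ⇒ (X*X*X*X)   [E ::= X]
(X*X*X*X) ⇒ (8*X*X*X)   [X ::= 8]
(8*X*X*X) ⇒ (8*(E)*X*X)   [X ::= ( E )]
(8*(E)*X*X) ⇒ (8*(X)*X*X)   [E ::= X]
(8*(X)*X*X) ⇒ (8*(8)*X*X)   [X ::= 8]
(8*(8)*X*X) ⇒ (8*(8)*8*X)   [X ::= 8]
(8*(8)*8*X) ⇒ (8*(8)*8*8)   [X ::= 8]

E ⇒ X ⇒ (E) ⇒ (E*X) ⇒ (E*X*X) ⇒ (E*X*X*X) ⇒ (X*X*X*X) ⇒ (8*X*X*X) ⇒ (8*(E)*X*X) ⇒ (8*(X)*X*X) ⇒ (8*(8)*X*X) ⇒ (8*(8)*8*X) ⇒ (8*(8)*8*8)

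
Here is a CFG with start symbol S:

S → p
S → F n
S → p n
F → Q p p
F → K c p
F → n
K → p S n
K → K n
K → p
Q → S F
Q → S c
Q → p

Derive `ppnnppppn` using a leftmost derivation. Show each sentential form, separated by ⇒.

S ⇒ Fn   [S → F n]
Fn ⇒ Qppn   [F → Q p p]
Qppn ⇒ SFppn   [Q → S F]
SFppn ⇒ pFppn   [S → p]
pFppn ⇒ pQppppn   [F → Q p p]
pQppppn ⇒ pSFppppn   [Q → S F]
pSFppppn ⇒ ppnFppppn   [S → p n]
ppnFppppn ⇒ ppnnppppn   [F → n]

S⇒Fn⇒Qppn⇒SFppn⇒pFppn⇒pQppppn⇒pSFppppn⇒ppnFppppn⇒ppnnppppn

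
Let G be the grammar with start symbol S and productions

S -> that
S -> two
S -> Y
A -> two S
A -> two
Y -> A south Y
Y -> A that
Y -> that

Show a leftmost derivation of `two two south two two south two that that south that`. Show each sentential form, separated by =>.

S => Y => A south Y => two S south Y => two two south Y => two two south A south Y => two two south two S south Y => two two south two Y south Y => two two south two A south Y south Y => two two south two two south Y south Y => two two south two two south A that south Y => two two south two two south two S that south Y => two two south two two south two Y that south Y => two two south two two south two that that south Y => two two south two two south two that that south that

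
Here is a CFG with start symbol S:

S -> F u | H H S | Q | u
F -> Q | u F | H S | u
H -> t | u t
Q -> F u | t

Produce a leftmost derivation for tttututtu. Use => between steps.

S=>HHS=>tHS=>ttS=>ttHHS=>tttHS=>tttutS=>tttutHHS=>tttututHS=>tttututtS=>tttututtu

S => HHS   [S -> H H S]
HHS => tHS   [H -> t]
tHS => ttS   [H -> t]
ttS => ttHHS   [S -> H H S]
ttHHS => tttHS   [H -> t]
tttHS => tttutS   [H -> u t]
tttutS => tttutHHS   [S -> H H S]
tttutHHS => tttututHS   [H -> u t]
tttututHS => tttututtS   [H -> t]
tttututtS => tttututtu   [S -> u]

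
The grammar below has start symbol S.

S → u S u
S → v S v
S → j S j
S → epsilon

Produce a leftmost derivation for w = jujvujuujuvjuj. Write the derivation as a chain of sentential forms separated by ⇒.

S ⇒ jSj ⇒ juSuj ⇒ jujSjuj ⇒ jujvSvjuj ⇒ jujvuSuvjuj ⇒ jujvujSjuvjuj ⇒ jujvujuSujuvjuj ⇒ jujvujuujuvjuj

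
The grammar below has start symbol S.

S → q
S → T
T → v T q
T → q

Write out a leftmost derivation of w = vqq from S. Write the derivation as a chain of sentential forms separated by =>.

S => T => vTq => vqq

S => T   [S → T]
T => vTq   [T → v T q]
vTq => vqq   [T → q]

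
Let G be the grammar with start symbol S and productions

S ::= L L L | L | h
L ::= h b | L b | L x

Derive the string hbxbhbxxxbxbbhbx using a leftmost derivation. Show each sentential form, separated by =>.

S => LLL   [S ::= L L L]
LLL => LbLL   [L ::= L b]
LbLL => LxbLL   [L ::= L x]
LxbLL => hbxbLL   [L ::= h b]
hbxbLL => hbxbLbL   [L ::= L b]
hbxbLbL => hbxbLbbL   [L ::= L b]
hbxbLbbL => hbxbLxbbL   [L ::= L x]
hbxbLxbbL => hbxbLbxbbL   [L ::= L b]
hbxbLbxbbL => hbxbLxbxbbL   [L ::= L x]
hbxbLxbxbbL => hbxbLxxbxbbL   [L ::= L x]
hbxbLxxbxbbL => hbxbLxxxbxbbL   [L ::= L x]
hbxbLxxxbxbbL => hbxbhbxxxbxbbL   [L ::= h b]
hbxbhbxxxbxbbL => hbxbhbxxxbxbbLx   [L ::= L x]
hbxbhbxxxbxbbLx => hbxbhbxxxbxbbhbx   [L ::= h b]

S=>LLL=>LbLL=>LxbLL=>hbxbLL=>hbxbLbL=>hbxbLbbL=>hbxbLxbbL=>hbxbLbxbbL=>hbxbLxbxbbL=>hbxbLxxbxbbL=>hbxbLxxxbxbbL=>hbxbhbxxxbxbbL=>hbxbhbxxxbxbbLx=>hbxbhbxxxbxbbhbx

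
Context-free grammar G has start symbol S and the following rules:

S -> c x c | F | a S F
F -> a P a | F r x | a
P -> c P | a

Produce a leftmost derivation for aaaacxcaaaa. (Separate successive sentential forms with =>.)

S => aSF => aaSFF => aaaSFFF => aaaaSFFFF => aaaacxcFFFF => aaaacxcaFFF => aaaacxcaaFF => aaaacxcaaaF => aaaacxcaaaa

S => aSF   [S -> a S F]
aSF => aaSFF   [S -> a S F]
aaSFF => aaaSFFF   [S -> a S F]
aaaSFFF => aaaaSFFFF   [S -> a S F]
aaaaSFFFF => aaaacxcFFFF   [S -> c x c]
aaaacxcFFFF => aaaacxcaFFF   [F -> a]
aaaacxcaFFF => aaaacxcaaFF   [F -> a]
aaaacxcaaFF => aaaacxcaaaF   [F -> a]
aaaacxcaaaF => aaaacxcaaaa   [F -> a]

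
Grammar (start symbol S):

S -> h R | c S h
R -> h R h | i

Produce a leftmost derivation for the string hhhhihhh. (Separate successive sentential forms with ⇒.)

S ⇒ hR ⇒ hhRh ⇒ hhhRhh ⇒ hhhhRhhh ⇒ hhhhihhh

S ⇒ hR   [S -> h R]
hR ⇒ hhRh   [R -> h R h]
hhRh ⇒ hhhRhh   [R -> h R h]
hhhRhh ⇒ hhhhRhhh   [R -> h R h]
hhhhRhhh ⇒ hhhhihhh   [R -> i]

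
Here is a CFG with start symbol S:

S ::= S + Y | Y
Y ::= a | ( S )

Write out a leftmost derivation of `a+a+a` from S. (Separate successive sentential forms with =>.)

S => S+Y => S+Y+Y => Y+Y+Y => a+Y+Y => a+a+Y => a+a+a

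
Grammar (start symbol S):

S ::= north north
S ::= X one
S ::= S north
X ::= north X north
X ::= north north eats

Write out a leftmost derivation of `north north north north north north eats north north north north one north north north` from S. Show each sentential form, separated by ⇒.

S ⇒ S north ⇒ S north north ⇒ S north north north ⇒ X one north north north ⇒ north X north one north north north ⇒ north north X north north one north north north ⇒ north north north X north north north one north north north ⇒ north north north north X north north north north one north north north ⇒ north north north north north north eats north north north north one north north north

S ⇒ S north   [S ::= S north]
S north ⇒ S north north   [S ::= S north]
S north north ⇒ S north north north   [S ::= S north]
S north north north ⇒ X one north north north   [S ::= X one]
X one north north north ⇒ north X north one north north north   [X ::= north X north]
north X north one north north north ⇒ north north X north north one north north north   [X ::= north X north]
north north X north north one north north north ⇒ north north north X north north north one north north north   [X ::= north X north]
north north north X north north north one north north north ⇒ north north north north X north north north north one north north north   [X ::= north X north]
north north north north X north north north north one north north north ⇒ north north north north north north eats north north north north one north north north   [X ::= north north eats]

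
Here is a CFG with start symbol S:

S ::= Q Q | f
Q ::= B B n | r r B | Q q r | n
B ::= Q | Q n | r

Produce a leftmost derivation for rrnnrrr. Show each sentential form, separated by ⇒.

S⇒QQ⇒rrBQ⇒rrQnQ⇒rrnnQ⇒rrnnrrB⇒rrnnrrr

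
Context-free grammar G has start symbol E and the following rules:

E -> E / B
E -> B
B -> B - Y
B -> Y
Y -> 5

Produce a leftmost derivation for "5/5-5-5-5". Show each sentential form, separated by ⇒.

E⇒E/B⇒B/B⇒Y/B⇒5/B⇒5/B-Y⇒5/B-Y-Y⇒5/B-Y-Y-Y⇒5/Y-Y-Y-Y⇒5/5-Y-Y-Y⇒5/5-5-Y-Y⇒5/5-5-5-Y⇒5/5-5-5-5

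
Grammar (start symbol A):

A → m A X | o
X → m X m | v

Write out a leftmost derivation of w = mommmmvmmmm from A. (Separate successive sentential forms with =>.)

A => mAX   [A → m A X]
mAX => moX   [A → o]
moX => momXm   [X → m X m]
momXm => mommXmm   [X → m X m]
mommXmm => mommmXmmm   [X → m X m]
mommmXmmm => mommmmXmmmm   [X → m X m]
mommmmXmmmm => mommmmvmmmm   [X → v]

A => mAX => moX => momXm => mommXmm => mommmXmmm => mommmmXmmmm => mommmmvmmmm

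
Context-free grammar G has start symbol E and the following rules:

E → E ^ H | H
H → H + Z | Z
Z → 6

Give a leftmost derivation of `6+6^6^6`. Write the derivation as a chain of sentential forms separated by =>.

E => E^H => E^H^H => H^H^H => H+Z^H^H => Z+Z^H^H => 6+Z^H^H => 6+6^H^H => 6+6^Z^H => 6+6^6^H => 6+6^6^Z => 6+6^6^6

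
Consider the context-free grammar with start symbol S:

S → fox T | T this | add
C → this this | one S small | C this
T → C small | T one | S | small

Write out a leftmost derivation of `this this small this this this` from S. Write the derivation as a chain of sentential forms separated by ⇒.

S ⇒ T this ⇒ S this ⇒ T this this ⇒ S this this ⇒ T this this this ⇒ C small this this this ⇒ this this small this this this

S ⇒ T this   [S → T this]
T this ⇒ S this   [T → S]
S this ⇒ T this this   [S → T this]
T this this ⇒ S this this   [T → S]
S this this ⇒ T this this this   [S → T this]
T this this this ⇒ C small this this this   [T → C small]
C small this this this ⇒ this this small this this this   [C → this this]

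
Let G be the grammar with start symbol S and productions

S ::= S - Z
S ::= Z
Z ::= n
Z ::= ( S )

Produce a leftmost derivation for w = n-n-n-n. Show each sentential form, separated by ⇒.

S ⇒ S-Z   [S ::= S - Z]
S-Z ⇒ S-Z-Z   [S ::= S - Z]
S-Z-Z ⇒ S-Z-Z-Z   [S ::= S - Z]
S-Z-Z-Z ⇒ Z-Z-Z-Z   [S ::= Z]
Z-Z-Z-Z ⇒ n-Z-Z-Z   [Z ::= n]
n-Z-Z-Z ⇒ n-n-Z-Z   [Z ::= n]
n-n-Z-Z ⇒ n-n-n-Z   [Z ::= n]
n-n-n-Z ⇒ n-n-n-n   [Z ::= n]

S ⇒ S-Z ⇒ S-Z-Z ⇒ S-Z-Z-Z ⇒ Z-Z-Z-Z ⇒ n-Z-Z-Z ⇒ n-n-Z-Z ⇒ n-n-n-Z ⇒ n-n-n-n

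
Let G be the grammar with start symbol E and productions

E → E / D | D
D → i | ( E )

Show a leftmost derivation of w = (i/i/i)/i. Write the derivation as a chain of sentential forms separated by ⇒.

E ⇒ E/D   [E → E / D]
E/D ⇒ D/D   [E → D]
D/D ⇒ (E)/D   [D → ( E )]
(E)/D ⇒ (E/D)/D   [E → E / D]
(E/D)/D ⇒ (E/D/D)/D   [E → E / D]
(E/D/D)/D ⇒ (D/D/D)/D   [E → D]
(D/D/D)/D ⇒ (i/D/D)/D   [D → i]
(i/D/D)/D ⇒ (i/i/D)/D   [D → i]
(i/i/D)/D ⇒ (i/i/i)/D   [D → i]
(i/i/i)/D ⇒ (i/i/i)/i   [D → i]

E ⇒ E/D ⇒ D/D ⇒ (E)/D ⇒ (E/D)/D ⇒ (E/D/D)/D ⇒ (D/D/D)/D ⇒ (i/D/D)/D ⇒ (i/i/D)/D ⇒ (i/i/i)/D ⇒ (i/i/i)/i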